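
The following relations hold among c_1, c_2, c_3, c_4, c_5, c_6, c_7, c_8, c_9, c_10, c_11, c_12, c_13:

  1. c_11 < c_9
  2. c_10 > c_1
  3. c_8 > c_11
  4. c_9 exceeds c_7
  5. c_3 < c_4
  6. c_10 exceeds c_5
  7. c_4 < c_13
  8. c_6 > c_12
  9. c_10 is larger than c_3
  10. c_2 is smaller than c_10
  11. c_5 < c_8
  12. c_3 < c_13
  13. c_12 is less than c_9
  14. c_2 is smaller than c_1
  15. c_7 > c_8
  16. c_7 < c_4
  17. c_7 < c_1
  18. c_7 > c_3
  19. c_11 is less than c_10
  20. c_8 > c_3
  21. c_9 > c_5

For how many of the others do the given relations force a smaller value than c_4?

The elements the relations force below c_4 are c_11, c_5, c_3, c_8, c_7 — no chain reaches any other.
That is 5.

5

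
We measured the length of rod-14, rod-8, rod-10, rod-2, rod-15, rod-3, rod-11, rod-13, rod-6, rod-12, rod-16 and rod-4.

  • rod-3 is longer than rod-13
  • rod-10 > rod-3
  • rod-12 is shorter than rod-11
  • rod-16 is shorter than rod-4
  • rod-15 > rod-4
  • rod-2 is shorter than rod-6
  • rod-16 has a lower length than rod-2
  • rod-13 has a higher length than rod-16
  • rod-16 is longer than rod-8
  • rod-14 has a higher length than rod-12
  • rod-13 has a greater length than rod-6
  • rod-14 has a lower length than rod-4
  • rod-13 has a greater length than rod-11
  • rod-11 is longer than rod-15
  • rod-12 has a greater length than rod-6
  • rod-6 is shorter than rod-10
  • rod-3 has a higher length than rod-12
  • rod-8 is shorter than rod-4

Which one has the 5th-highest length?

Chaining the given pairs: rod-8 < rod-16 < rod-2 < rod-6 < rod-12 < rod-14 < rod-4 < rod-15 < rod-11 < rod-13 < rod-3 < rod-10.
The 5th largest is rod-15.

rod-15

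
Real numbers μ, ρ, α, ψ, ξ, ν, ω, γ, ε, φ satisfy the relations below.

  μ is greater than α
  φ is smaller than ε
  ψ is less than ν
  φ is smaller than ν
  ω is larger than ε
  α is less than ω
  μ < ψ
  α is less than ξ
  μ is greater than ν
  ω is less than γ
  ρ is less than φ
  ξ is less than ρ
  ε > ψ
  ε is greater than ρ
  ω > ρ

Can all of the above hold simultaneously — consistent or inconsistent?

Chaining the given relations yields ν < μ < ψ, so ν < ψ. But one relation states ψ < ν. These cannot both hold.

inconsistent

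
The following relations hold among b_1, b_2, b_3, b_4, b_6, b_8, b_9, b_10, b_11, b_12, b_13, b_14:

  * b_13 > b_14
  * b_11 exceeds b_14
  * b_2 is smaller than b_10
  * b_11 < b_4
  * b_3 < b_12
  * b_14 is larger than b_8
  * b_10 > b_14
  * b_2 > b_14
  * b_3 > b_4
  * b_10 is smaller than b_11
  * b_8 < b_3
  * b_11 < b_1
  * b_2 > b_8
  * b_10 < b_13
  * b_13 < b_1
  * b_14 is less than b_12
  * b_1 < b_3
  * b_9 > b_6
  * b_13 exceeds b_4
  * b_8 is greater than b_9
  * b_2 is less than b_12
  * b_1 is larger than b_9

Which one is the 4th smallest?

The consecutive relations fix a unique order: b_6 < b_9 < b_8 < b_14 < b_2 < b_10 < b_11 < b_4 < b_13 < b_1 < b_3 < b_12.
Counting 4 from the smallest end gives b_14.

b_14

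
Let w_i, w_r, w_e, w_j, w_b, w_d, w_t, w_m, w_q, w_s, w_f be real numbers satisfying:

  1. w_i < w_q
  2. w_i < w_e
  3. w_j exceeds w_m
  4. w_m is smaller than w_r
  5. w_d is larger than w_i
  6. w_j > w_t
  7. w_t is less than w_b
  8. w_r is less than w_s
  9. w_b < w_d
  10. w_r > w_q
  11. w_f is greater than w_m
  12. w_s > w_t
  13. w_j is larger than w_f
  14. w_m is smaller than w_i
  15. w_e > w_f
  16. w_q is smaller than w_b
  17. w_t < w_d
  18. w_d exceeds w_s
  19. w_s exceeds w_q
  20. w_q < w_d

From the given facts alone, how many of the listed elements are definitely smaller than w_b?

4

Directly below w_b: w_t, w_q.
One step further: w_i (3 so far).
One step further: w_m (4 so far).
Nothing else is reachable below w_b; 4 in all.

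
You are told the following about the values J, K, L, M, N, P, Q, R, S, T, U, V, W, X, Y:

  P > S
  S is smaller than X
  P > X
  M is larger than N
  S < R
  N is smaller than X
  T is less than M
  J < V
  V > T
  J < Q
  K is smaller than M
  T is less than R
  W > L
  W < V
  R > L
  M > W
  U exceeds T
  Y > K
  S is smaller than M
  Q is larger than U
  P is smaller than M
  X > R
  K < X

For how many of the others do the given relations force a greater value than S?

4

From S the given relations immediately reach R, X, P, M.
Nothing else is reachable above S; 4 in all.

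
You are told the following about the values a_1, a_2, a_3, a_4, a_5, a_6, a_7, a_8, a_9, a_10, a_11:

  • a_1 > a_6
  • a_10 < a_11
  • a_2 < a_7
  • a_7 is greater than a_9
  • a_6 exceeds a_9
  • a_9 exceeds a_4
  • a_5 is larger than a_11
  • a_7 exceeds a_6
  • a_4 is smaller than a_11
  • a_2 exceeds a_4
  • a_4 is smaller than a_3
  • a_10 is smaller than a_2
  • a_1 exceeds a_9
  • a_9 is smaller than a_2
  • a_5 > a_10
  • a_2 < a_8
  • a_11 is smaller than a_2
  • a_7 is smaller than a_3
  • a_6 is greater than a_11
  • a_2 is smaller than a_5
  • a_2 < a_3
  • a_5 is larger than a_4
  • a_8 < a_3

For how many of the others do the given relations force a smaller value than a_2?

4

Directly below a_2: a_4, a_10, a_9, a_11.
No other element is forced below a_2 by the given relations, so the count is 4.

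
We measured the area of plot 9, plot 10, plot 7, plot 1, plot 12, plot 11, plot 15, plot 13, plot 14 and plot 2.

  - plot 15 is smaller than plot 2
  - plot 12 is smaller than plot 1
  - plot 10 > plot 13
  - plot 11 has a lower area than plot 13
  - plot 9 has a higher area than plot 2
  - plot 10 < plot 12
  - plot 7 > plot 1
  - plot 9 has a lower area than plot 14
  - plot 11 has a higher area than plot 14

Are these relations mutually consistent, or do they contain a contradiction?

consistent

Every relation is compatible with plot 15 < plot 2 < plot 9 < plot 14 < plot 11 < plot 13 < plot 10 < plot 12 < plot 1 < plot 7; the set is consistent.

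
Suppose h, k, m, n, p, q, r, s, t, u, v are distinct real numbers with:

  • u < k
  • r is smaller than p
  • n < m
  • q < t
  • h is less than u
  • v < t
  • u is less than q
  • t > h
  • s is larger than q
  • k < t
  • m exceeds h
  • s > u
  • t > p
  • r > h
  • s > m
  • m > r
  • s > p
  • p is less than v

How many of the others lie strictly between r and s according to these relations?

2

Chaining upward from r reaches: p, v, m, t.
Chaining downward from s reaches: h, n, p, u, q, m.
Strictly between r and s are those in both lists: p, m — 2 elements.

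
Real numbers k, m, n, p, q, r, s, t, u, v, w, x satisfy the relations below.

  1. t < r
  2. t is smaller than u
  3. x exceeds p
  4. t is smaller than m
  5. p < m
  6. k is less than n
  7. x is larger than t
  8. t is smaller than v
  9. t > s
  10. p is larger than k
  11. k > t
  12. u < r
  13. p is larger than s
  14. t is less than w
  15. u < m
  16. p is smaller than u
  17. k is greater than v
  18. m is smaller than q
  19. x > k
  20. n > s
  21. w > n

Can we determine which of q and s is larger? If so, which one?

s < t and t < v give s < v.
Then v < k extends the chain to k.
Then k < p extends the chain to p.
Then p < u extends the chain to u.
Then u < m extends the chain to m.
Then m < q extends the chain to q.
So q is larger.

q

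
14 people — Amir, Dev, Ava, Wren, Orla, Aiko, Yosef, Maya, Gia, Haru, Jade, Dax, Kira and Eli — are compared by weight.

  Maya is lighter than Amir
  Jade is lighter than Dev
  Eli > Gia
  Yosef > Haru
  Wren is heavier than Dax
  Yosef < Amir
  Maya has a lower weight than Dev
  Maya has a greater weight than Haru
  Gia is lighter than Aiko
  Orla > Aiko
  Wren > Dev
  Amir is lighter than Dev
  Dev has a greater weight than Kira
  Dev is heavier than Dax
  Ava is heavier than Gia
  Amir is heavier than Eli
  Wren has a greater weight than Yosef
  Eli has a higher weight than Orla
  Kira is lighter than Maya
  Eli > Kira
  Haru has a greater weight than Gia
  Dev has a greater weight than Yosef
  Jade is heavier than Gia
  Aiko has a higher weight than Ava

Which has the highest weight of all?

Wren

Chaining downward from Wren: directly below it, Dax, Yosef, Dev; then Kira, Haru, Maya, Jade, Amir; then Gia, Eli; then Orla; then Aiko; then Ava.
That covers every other element, and nothing is given above Wren, so Wren is the highest weight.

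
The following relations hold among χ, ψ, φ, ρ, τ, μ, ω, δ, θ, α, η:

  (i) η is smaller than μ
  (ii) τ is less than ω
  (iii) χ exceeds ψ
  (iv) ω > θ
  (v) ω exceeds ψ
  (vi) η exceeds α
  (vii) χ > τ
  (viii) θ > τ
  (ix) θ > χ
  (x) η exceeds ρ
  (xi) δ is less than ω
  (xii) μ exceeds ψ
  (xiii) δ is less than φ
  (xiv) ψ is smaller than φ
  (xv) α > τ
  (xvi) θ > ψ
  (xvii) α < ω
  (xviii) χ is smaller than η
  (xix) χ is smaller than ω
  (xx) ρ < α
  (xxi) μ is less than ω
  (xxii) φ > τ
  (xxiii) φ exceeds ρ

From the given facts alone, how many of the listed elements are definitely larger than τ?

From τ the given relations immediately reach χ, α, θ, ω, φ.
From those, η — 6 in total.
From those, μ — 7 in total.
Nothing else is reachable above τ; 7 in all.

7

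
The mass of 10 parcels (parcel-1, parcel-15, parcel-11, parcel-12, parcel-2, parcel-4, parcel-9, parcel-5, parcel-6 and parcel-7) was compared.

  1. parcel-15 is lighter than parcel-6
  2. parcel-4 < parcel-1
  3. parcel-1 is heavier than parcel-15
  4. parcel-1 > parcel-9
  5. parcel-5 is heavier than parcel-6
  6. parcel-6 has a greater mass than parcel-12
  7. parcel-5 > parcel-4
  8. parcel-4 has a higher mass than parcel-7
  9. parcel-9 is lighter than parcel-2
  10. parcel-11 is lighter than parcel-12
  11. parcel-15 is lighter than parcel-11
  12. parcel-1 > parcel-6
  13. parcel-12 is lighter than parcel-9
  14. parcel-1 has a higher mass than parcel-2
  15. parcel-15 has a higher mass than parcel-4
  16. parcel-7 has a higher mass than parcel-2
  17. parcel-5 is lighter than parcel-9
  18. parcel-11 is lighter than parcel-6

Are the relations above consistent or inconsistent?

We have parcel-9 < parcel-2 stated directly, yet also parcel-2 < parcel-7 < parcel-4 < parcel-15 < parcel-11 < parcel-12 < parcel-6 < parcel-5 < parcel-9 by chaining the others — so parcel-2 < parcel-9. Contradiction.

inconsistent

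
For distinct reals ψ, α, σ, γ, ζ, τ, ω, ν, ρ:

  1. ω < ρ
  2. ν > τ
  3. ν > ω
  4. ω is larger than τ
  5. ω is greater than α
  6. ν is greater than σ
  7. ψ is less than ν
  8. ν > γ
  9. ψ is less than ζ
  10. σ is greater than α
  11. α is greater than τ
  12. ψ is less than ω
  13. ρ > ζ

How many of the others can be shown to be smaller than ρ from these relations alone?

From ρ the given relations immediately reach ζ, ω.
From those, τ, ψ, α — 5 in total.
Nothing else is reachable below ρ; 5 in all.

5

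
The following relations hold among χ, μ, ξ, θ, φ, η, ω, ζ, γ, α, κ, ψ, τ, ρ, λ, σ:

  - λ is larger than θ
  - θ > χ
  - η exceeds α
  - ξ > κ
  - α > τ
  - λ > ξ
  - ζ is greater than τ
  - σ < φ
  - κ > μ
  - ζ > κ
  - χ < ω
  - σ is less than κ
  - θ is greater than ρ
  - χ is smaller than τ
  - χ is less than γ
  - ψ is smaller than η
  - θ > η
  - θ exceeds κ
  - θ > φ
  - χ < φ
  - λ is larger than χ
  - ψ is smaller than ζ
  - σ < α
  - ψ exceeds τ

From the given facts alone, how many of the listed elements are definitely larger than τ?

From τ the given relations immediately reach α, ψ, ζ.
From those, η — 4 in total.
From those, θ — 5 in total.
From those, λ — 6 in total.
No other element is forced above τ by the given relations, so the count is 6.

6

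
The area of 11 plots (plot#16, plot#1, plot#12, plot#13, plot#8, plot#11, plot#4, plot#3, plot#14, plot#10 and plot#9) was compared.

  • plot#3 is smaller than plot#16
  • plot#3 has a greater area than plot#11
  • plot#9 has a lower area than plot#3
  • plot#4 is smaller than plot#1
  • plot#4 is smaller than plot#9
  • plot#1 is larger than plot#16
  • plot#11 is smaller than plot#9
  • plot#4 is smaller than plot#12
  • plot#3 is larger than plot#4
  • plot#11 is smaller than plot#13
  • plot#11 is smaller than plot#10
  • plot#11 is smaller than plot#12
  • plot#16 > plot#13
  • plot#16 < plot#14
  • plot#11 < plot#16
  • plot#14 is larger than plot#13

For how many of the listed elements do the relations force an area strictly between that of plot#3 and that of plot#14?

Chaining upward from plot#3 reaches: plot#16, plot#1.
Chaining downward from plot#14 reaches: plot#11, plot#4, plot#9, plot#13, plot#16.
Strictly between plot#3 and plot#14 are those in both lists: plot#16 — 1 element.

1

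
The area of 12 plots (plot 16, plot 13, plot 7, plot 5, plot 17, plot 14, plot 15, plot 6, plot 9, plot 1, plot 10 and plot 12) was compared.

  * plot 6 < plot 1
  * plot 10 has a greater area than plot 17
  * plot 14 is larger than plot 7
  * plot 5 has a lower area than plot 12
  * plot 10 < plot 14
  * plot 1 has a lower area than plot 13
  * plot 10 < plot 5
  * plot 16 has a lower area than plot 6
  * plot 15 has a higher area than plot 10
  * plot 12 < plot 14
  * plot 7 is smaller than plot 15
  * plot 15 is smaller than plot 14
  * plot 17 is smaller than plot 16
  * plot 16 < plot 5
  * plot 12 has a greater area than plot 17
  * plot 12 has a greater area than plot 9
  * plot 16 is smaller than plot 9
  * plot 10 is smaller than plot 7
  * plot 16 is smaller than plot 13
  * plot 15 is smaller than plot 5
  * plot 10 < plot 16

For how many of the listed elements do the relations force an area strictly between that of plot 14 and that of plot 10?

Chaining upward from plot 10 reaches: plot 16, plot 9, plot 7, plot 15, plot 5, plot 6, plot 12, plot 1, plot 13.
Chaining downward from plot 14 reaches: plot 17, plot 16, plot 9, plot 7, plot 15, plot 5, plot 12.
Strictly between plot 10 and plot 14 are those in both lists: plot 16, plot 9, plot 7, plot 15, plot 5, plot 12 — 6 elements.

6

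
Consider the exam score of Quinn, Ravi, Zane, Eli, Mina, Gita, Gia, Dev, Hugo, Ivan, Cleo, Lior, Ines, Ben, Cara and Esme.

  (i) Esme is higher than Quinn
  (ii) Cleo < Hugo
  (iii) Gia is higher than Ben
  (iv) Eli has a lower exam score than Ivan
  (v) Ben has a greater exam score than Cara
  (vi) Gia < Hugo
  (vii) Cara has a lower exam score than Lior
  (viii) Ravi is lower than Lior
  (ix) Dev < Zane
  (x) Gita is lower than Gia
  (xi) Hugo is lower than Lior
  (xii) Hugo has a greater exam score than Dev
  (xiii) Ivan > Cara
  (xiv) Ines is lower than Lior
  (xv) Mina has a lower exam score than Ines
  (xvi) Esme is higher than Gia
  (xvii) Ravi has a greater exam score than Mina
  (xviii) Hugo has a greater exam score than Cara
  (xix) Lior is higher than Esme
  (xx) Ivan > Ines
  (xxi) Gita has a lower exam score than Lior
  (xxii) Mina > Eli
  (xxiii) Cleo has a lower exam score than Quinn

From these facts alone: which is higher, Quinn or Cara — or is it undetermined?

Following every chain through Quinn: above Quinn we get Esme, Lior; below Quinn we get Cleo.
Cara is not reached, and no chain runs the other way from Cara to Quinn.
So the given relations leave the order of Quinn and Cara undetermined.

undetermined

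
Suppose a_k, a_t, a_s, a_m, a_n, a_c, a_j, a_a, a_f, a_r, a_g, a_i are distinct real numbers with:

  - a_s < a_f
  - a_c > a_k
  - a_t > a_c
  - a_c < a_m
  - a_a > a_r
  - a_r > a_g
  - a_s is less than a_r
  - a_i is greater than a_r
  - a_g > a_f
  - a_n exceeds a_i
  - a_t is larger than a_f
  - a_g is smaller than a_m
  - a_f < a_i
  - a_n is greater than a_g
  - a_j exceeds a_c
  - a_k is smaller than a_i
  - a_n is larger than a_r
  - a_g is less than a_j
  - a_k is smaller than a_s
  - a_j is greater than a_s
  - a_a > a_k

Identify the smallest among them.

a_s is not least since a_k < a_s; a_f is not least since a_s < a_f; a_g is not least since a_f < a_g; a_r is not least since a_g < a_r; a_a is not least since a_k < a_a; a_c is not least since a_k < a_c; a_i is not least since a_k < a_i; a_n is not least since a_r < a_n; a_m is not least since a_g < a_m; a_j is not least since a_g < a_j; a_t is not least since a_f < a_t.
Only a_k has nothing below it, so a_k is the smallest.

a_k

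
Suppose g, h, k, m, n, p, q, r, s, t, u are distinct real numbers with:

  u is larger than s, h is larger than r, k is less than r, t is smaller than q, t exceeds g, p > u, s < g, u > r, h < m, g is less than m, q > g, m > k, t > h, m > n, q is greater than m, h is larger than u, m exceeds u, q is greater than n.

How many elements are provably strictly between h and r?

1

Chaining upward from r reaches: u, p, m, t, q.
Chaining downward from h reaches: k, s, u.
Strictly between r and h are those in both lists: u — 1 element.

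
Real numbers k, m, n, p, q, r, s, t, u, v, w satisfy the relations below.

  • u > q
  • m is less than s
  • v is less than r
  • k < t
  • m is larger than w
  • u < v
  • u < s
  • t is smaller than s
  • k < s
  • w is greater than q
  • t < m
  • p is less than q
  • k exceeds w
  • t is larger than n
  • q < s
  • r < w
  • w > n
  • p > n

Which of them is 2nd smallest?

Chaining the given pairs: n < p < q < u < v < r < w < k < t < m < s.
Counting 2 from the smallest end gives p.

p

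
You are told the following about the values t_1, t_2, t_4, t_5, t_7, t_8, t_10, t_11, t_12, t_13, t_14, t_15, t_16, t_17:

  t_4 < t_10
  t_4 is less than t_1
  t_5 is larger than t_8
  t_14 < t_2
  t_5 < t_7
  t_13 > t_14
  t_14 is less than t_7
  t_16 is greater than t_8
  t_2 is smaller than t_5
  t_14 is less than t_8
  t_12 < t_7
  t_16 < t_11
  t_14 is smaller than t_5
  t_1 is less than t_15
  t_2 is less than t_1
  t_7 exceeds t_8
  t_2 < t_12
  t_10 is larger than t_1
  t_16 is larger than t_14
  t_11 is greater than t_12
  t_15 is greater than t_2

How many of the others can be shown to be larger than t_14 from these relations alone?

The elements the relations force above t_14 are t_2, t_12, t_8, t_5, t_1, t_10, t_13, t_15, t_16, t_7, t_11 — no chain reaches any other.
That is 11.

11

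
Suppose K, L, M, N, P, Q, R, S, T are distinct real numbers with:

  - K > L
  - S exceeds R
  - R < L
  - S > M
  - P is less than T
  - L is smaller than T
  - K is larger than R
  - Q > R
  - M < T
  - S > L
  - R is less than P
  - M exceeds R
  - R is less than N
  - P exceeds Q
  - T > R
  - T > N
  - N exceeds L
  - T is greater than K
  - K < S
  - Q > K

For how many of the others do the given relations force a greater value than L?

6

From L the given relations immediately reach K, N, T, S.
From those, Q — 5 in total.
From those, P — 6 in total.
No other element is forced above L by the given relations, so the count is 6.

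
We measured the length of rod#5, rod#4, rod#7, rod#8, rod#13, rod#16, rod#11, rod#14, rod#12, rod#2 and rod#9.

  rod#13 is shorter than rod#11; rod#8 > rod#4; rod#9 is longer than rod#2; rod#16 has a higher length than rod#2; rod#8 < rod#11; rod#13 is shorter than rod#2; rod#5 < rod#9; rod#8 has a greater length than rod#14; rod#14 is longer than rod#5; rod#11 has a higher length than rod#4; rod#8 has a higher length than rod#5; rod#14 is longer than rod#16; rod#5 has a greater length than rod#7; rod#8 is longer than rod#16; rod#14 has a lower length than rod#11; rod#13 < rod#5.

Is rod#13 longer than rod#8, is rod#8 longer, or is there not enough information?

rod#8

Link the given pairs in sequence: rod#13 < rod#2; rod#2 < rod#16; rod#16 < rod#14; rod#14 < rod#8.
Together: rod#13 < rod#2 < rod#16 < rod#14 < rod#8.
So rod#8 is longer.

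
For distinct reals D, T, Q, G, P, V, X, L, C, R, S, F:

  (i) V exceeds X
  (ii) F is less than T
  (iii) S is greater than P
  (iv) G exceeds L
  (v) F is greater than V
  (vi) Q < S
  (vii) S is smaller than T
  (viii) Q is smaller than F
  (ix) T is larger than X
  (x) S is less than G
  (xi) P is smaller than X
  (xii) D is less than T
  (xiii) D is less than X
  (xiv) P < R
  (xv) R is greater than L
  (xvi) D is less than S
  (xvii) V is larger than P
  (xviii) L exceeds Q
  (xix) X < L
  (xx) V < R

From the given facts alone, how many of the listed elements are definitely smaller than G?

6

The elements the relations force below G are D, P, X, Q, S, L — no chain reaches any other.
That is 6.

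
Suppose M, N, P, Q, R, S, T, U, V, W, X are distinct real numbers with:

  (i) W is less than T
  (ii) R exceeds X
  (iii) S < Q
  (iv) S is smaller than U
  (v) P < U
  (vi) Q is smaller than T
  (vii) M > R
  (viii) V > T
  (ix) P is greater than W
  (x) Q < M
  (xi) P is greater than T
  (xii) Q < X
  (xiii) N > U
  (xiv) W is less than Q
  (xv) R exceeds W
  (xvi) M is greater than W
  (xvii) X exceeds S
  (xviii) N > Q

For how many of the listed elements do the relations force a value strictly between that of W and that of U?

3

Chaining upward from W reaches: Q, T, X, R, P, N, V, M.
Chaining downward from U reaches: S, Q, T, P.
Strictly between W and U are those in both lists: Q, T, P — 3 elements.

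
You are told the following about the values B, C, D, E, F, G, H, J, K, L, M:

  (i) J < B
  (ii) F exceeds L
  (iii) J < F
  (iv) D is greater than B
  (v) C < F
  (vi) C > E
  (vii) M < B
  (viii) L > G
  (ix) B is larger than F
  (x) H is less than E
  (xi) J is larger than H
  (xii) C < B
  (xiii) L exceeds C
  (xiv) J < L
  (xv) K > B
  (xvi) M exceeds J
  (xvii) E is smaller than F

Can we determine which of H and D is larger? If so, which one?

H < E and E < C give H < C.
With C < L: H < E < C < L.
Then L < F extends the chain to F.
With F < B: H < E < C < L < F < B.
With B < D: H < E < C < L < F < B < D.
So D is larger.

D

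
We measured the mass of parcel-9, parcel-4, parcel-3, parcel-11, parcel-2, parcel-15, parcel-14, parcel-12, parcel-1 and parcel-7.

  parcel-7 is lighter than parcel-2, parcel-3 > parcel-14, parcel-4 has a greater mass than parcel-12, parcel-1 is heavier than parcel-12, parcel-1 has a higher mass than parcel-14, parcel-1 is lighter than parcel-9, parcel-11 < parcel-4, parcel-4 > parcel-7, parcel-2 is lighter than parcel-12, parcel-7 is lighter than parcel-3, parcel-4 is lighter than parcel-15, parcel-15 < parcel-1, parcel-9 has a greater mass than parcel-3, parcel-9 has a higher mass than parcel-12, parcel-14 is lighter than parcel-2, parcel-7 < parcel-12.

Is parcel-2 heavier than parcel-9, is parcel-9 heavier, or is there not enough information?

Following the relations from parcel-2: parcel-2 < parcel-12 < parcel-4 < parcel-15 < parcel-1 < parcel-9.
So parcel-9 is heavier.

parcel-9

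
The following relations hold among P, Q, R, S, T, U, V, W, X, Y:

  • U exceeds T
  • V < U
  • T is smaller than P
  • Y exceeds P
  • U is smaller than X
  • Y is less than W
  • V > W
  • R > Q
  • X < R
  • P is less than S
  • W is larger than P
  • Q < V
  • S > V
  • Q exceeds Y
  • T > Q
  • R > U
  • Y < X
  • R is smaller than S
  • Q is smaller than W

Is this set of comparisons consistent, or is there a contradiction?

Chaining the given relations yields T < P < Y < Q, so T < Q. But one relation states Q < T. These cannot both hold.

inconsistent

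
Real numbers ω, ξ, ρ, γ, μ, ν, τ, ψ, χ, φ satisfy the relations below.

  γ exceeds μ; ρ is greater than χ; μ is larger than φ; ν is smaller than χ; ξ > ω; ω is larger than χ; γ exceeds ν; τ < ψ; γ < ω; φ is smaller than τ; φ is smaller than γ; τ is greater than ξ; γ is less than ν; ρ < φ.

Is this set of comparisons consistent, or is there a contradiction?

We have γ < ν stated directly, yet also ν < χ < ρ < φ < μ < γ by chaining the others — so ν < γ. Contradiction.

inconsistent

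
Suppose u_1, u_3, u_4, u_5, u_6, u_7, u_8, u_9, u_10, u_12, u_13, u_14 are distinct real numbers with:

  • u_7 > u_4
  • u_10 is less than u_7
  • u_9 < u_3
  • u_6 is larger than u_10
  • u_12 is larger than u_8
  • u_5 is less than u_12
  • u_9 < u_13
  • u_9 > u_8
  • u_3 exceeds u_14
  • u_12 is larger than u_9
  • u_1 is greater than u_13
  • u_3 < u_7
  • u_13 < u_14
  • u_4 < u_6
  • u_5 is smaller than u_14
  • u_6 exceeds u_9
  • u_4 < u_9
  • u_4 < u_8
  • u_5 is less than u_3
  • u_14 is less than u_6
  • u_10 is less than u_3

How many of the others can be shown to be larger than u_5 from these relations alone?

5

From u_5 the given relations immediately reach u_12, u_14, u_3.
From those, u_6, u_7 — 5 in total.
Nothing else is reachable above u_5; 5 in all.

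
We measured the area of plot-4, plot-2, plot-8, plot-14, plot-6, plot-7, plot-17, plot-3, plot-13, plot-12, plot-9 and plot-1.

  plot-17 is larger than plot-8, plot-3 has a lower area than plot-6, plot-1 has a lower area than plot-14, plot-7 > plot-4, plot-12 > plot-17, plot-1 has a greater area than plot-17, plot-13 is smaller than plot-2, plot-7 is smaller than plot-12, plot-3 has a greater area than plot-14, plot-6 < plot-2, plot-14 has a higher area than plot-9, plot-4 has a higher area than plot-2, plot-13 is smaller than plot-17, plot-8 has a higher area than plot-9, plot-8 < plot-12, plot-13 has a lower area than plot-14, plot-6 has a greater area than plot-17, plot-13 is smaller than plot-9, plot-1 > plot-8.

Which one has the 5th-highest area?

plot-6

Piecing the relations together gives one ordering: plot-13 < plot-9 < plot-8 < plot-17 < plot-1 < plot-14 < plot-3 < plot-6 < plot-2 < plot-4 < plot-7 < plot-12.
Counting 5 from the largest end gives plot-6.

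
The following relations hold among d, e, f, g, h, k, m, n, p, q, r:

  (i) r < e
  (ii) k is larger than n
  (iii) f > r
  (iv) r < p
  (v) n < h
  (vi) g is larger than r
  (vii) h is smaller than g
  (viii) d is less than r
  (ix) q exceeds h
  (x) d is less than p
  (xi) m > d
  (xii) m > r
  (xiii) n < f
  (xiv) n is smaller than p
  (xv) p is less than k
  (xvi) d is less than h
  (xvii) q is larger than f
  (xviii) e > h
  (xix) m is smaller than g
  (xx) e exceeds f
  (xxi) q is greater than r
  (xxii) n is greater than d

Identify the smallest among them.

n is not least since d < n; r is not least since d < r; h is not least since n < h; f is not least since r < f; m is not least since d < m; g is not least since m < g; e is not least since h < e; q is not least since r < q; p is not least since n < p; k is not least since p < k.
Only d has nothing below it, so d is the smallest.

d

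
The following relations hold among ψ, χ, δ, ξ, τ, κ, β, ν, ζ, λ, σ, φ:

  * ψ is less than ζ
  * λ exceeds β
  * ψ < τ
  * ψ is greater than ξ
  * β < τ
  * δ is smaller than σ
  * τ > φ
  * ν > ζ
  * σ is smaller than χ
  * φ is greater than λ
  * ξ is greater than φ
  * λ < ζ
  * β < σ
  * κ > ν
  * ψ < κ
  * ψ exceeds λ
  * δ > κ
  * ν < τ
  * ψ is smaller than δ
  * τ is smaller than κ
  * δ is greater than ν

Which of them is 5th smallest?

Chaining the given pairs: β < λ < φ < ξ < ψ < ζ < ν < τ < κ < δ < σ < χ.
Counting 5 from the smallest end gives ψ.

ψ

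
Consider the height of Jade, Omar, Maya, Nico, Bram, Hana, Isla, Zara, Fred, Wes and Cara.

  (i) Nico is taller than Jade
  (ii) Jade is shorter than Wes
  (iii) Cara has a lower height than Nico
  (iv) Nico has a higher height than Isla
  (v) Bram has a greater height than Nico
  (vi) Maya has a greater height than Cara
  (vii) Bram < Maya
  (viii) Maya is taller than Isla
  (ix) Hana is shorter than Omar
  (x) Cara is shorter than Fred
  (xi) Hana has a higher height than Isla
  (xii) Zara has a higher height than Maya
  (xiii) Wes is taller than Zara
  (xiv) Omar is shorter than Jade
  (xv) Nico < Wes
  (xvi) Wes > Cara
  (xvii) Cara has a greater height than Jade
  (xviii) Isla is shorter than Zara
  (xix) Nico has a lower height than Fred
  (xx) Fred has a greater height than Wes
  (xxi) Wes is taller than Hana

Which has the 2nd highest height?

Chaining the given pairs: Isla < Hana < Omar < Jade < Cara < Nico < Bram < Maya < Zara < Wes < Fred.
Counting 2 from the largest end gives Wes.

Wes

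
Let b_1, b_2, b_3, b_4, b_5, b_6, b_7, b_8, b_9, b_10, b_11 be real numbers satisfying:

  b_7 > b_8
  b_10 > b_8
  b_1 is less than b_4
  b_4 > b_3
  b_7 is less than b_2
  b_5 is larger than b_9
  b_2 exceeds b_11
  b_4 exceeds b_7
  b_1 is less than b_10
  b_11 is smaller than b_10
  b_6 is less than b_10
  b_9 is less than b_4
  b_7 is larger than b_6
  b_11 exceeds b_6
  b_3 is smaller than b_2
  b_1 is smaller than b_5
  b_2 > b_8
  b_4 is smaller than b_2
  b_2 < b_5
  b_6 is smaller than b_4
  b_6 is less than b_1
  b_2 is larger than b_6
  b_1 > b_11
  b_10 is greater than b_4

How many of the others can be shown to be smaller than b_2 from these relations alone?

Directly below b_2: b_6, b_11, b_3, b_8, b_7, b_4.
One step further: b_9, b_1 (8 so far).
Nothing else is reachable below b_2; 8 in all.

8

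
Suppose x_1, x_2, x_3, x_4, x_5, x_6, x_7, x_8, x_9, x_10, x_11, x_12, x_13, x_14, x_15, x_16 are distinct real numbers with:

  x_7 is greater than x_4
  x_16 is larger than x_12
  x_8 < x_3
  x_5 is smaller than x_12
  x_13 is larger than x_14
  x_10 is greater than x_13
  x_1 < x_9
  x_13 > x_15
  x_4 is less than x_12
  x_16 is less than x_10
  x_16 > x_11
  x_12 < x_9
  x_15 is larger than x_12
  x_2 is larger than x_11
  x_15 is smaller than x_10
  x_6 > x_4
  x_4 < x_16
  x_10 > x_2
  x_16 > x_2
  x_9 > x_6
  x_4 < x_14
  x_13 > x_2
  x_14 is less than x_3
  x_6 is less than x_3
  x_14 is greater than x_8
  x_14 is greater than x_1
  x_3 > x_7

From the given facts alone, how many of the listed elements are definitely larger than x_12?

5

Directly above x_12: x_15, x_9, x_16.
One step further: x_13, x_10 (5 so far).
No other element is forced above x_12 by the given relations, so the count is 5.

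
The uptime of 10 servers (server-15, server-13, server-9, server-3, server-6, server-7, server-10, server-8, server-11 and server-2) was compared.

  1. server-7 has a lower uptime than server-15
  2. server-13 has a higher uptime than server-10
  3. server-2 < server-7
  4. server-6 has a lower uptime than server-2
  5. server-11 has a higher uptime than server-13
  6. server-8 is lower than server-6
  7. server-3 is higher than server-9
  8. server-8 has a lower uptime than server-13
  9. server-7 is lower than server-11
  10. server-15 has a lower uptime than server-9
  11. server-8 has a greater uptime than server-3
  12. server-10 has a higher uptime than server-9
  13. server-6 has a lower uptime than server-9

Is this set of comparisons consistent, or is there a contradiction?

inconsistent

We have server-9 < server-3 stated directly, yet also server-3 < server-8 < server-6 < server-2 < server-7 < server-15 < server-9 by chaining the others — so server-3 < server-9. Contradiction.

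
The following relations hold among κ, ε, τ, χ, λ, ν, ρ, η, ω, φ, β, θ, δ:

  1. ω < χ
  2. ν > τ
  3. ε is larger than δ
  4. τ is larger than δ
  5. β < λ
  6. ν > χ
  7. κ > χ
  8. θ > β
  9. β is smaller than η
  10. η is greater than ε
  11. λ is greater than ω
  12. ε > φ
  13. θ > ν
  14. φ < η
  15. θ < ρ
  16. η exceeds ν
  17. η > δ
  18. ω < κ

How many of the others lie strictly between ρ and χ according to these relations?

Chaining upward from χ reaches: ν, θ, κ, η.
Chaining downward from ρ reaches: β, δ, τ, ω, ν, θ.
Strictly between χ and ρ are those in both lists: ν, θ — 2 elements.

2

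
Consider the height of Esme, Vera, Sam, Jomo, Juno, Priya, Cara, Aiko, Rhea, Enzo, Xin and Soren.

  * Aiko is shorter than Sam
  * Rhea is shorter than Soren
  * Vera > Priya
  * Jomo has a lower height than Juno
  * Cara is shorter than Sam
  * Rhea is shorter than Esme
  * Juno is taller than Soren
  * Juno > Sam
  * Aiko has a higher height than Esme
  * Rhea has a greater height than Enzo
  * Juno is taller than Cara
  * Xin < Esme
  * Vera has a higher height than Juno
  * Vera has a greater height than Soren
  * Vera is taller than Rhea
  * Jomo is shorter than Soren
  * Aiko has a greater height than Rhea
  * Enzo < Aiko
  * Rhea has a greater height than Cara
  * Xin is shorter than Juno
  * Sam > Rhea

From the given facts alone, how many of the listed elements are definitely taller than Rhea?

6

The elements the relations force above Rhea are Esme, Aiko, Sam, Soren, Juno, Vera — no chain reaches any other.
That is 6.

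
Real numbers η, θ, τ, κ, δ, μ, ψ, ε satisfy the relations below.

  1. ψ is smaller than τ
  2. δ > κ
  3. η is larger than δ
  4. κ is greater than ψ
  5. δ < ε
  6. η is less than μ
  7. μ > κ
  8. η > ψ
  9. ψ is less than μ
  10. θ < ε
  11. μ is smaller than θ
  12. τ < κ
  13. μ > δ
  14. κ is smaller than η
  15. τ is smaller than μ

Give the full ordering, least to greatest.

Nothing is placed below ψ, so it is least; from there ψ < τ; τ < κ; κ < δ; δ < η; η < μ; μ < θ; θ < ε, each given directly.

ψ < τ < κ < δ < η < μ < θ < ε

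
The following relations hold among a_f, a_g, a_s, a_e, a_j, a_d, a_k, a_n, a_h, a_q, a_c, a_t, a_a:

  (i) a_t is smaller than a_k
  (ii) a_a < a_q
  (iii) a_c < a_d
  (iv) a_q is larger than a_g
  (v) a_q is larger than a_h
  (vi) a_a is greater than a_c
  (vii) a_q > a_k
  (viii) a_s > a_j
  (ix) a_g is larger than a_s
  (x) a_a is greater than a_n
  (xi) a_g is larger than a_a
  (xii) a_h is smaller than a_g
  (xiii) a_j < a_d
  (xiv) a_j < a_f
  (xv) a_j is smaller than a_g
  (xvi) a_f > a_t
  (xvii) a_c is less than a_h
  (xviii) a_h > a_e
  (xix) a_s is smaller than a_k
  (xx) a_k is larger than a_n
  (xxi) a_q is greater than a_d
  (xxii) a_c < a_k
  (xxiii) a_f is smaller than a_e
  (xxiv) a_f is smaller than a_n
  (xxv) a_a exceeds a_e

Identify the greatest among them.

a_j is not greatest since a_j < a_f; a_t is not greatest since a_t < a_f; a_f is not greatest since a_f < a_e; a_c is not greatest since a_c < a_a; a_e is not greatest since a_e < a_a; a_s is not greatest since a_s < a_g; a_h is not greatest since a_h < a_q; a_n is not greatest since a_n < a_a; a_d is not greatest since a_d < a_q; a_a is not greatest since a_a < a_g; a_g is not greatest since a_g < a_q; a_k is not greatest since a_k < a_q.
Only a_q has nothing above it, so a_q is the greatest.

a_q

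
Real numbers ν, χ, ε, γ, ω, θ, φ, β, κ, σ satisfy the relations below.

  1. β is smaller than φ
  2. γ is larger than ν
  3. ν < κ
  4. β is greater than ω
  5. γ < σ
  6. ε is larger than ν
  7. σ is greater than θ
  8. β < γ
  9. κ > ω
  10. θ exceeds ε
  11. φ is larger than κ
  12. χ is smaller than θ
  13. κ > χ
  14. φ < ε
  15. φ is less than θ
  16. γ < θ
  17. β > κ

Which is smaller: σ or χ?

χ

The relevant relations are χ < κ; κ < β; β < φ; φ < θ; θ < σ.
Together: χ < κ < β < φ < θ < σ.
So χ < σ; χ is the smaller of the two.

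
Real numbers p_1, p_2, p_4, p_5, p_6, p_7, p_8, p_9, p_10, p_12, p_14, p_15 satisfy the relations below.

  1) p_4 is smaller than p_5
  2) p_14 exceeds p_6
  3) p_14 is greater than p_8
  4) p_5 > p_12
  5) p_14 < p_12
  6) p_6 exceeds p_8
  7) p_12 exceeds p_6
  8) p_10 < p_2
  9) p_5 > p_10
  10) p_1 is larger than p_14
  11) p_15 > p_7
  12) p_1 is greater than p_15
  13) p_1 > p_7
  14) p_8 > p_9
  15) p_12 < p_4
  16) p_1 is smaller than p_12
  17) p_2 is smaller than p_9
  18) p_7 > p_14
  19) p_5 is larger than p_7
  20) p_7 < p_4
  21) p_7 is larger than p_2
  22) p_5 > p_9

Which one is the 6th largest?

Piecing the relations together gives one ordering: p_10 < p_2 < p_9 < p_8 < p_6 < p_14 < p_7 < p_15 < p_1 < p_12 < p_4 < p_5.
The 6th largest is p_7.

p_7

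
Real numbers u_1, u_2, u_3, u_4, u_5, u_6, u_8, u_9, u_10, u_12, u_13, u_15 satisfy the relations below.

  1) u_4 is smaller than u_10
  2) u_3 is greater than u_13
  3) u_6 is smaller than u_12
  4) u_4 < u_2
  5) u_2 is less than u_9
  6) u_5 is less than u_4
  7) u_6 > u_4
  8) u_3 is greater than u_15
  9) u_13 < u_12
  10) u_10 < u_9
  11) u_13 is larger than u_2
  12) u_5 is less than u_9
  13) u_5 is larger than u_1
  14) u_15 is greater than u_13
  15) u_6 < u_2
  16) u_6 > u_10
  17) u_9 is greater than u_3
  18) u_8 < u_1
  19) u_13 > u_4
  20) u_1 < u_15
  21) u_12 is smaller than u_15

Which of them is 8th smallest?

u_13

The consecutive relations fix a unique order: u_8 < u_1 < u_5 < u_4 < u_10 < u_6 < u_2 < u_13 < u_12 < u_15 < u_3 < u_9.
Counting 8 from the smallest end gives u_13.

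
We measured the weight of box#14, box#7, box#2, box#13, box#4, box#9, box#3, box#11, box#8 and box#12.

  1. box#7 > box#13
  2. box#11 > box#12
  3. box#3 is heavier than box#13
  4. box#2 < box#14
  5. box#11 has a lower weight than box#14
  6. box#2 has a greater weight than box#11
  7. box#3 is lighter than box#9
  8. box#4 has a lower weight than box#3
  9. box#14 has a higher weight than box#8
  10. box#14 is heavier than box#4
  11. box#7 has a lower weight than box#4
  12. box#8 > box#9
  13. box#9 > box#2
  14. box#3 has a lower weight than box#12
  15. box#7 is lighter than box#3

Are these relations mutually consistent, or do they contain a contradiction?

The single ordering box#13 < box#7 < box#4 < box#3 < box#12 < box#11 < box#2 < box#9 < box#8 < box#14 satisfies every listed relation, so no contradiction arises.

consistent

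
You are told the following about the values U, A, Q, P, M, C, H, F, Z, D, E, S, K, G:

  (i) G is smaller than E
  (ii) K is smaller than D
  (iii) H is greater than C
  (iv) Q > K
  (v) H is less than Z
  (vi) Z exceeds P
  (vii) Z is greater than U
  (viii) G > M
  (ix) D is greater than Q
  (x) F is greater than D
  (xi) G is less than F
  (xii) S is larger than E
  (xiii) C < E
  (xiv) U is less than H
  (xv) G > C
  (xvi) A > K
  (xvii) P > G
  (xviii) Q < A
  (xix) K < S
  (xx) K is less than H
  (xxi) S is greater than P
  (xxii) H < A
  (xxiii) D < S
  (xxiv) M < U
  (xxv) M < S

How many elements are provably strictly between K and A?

The relations place K below A. An element lies strictly between them when it is forced above K and also forced below A.
Above K: {Q, D, F, S, H, Z}. Below A: {M, C, U, Q, H}.
Intersection: {Q, H} — 2.

2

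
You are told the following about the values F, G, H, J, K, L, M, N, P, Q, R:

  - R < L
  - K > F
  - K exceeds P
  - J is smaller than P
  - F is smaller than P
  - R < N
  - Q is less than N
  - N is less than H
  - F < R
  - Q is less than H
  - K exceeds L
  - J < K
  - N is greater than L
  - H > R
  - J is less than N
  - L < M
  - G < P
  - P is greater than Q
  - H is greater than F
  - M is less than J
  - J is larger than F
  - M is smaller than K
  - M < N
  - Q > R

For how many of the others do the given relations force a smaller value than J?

From J the given relations immediately reach F, M.
From those, L — 3 in total.
From those, R — 4 in total.
No other element is forced below J by the given relations, so the count is 4.

4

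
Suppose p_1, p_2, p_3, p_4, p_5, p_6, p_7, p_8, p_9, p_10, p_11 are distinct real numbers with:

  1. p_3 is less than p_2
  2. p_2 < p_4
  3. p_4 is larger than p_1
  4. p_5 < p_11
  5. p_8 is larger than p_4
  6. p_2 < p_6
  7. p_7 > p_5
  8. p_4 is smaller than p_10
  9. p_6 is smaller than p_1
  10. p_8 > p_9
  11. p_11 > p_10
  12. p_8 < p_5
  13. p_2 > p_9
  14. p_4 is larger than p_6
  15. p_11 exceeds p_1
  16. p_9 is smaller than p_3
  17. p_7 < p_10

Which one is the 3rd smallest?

p_2

Chaining the given pairs: p_9 < p_3 < p_2 < p_6 < p_1 < p_4 < p_8 < p_5 < p_7 < p_10 < p_11.
Counting 3 from the smallest end gives p_2.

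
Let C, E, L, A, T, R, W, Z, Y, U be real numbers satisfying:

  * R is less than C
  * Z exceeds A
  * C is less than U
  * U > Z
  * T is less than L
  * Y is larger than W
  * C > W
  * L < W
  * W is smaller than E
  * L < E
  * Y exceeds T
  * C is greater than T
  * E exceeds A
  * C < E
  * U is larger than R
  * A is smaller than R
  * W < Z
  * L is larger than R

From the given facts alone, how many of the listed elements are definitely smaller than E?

From E the given relations immediately reach A, L, W, C.
From those, R, T — 6 in total.
No other element is forced below E by the given relations, so the count is 6.

6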